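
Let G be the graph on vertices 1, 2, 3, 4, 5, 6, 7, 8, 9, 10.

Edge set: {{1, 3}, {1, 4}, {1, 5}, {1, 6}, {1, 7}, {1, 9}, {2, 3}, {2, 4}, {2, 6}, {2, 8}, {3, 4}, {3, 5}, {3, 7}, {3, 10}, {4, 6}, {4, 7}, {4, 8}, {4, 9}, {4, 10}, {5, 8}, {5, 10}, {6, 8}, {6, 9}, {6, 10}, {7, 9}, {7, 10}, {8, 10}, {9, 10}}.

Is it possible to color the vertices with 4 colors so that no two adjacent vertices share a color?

Yes

The chromatic number is 4. 1, 4, 6, 9 form a clique, so at least 4 colors are needed.
4 colors suffice: color a → {4, 5}; color b → {1, 2, 10}; color c → {6, 7}; color d → {3, 8, 9}.
That is already a proper 4-coloring.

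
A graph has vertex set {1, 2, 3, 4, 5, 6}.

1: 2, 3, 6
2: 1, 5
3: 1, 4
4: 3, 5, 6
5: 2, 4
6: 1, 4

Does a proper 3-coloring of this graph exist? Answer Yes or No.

Yes

The chromatic number is 3. The cycle 3-1-2-5-4-3 has odd length 5, so it cannot be 2-colored; at least 3 colors are needed.
3 colors suffice: 1=red, 2=blue, 3=blue, 4=red, 5=green, 6=blue.
That is already a proper 3-coloring.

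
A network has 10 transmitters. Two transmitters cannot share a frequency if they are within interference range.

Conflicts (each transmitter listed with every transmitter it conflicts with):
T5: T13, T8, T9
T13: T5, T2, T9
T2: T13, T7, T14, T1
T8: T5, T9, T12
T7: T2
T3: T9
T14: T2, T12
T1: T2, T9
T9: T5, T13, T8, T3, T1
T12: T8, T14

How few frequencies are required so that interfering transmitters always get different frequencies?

3

T5, T13, T9 are mutually in conflict, so at least 3 frequencies are needed.
3 frequencies suffice: frequency 1 → {T2, T9, T12}; frequency 2 → {T13, T8, T7, T3, T14, T1}; frequency 3 → {T5}. Every pair that conflicts lands in different frequencies.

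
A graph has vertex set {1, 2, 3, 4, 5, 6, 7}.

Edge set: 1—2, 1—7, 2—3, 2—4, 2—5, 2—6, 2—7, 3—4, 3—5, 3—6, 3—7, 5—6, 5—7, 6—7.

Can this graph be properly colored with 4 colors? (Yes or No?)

2, 3, 5, 6, 7 are mutually adjacent (a clique of size 5), so at least 5 colors are needed.
So 4 colors are not enough.

No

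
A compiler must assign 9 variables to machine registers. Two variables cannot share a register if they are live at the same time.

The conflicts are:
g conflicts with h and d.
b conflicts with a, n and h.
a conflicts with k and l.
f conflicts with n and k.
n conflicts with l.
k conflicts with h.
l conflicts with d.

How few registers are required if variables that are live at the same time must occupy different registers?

The cycle f-k-a-l-n-f has odd length 5, so it cannot be 2-colored; at least 3 registers are needed.
3 registers suffice: register 1 → {a, n, h, d}; register 2 → {g, b, k, l}; register 3 → {f}. No two conflicting variables share a register.

3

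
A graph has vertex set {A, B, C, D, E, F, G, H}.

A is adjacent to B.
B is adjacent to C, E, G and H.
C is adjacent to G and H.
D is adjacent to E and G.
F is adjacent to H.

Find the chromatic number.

B, C, G form a triangle, so at least 3 colors are needed.
3 colors suffice: color 1 → {B, D, F}; color 2 → {A, C, E}; color 3 → {G, H}. No two adjacent vertices share a color.

3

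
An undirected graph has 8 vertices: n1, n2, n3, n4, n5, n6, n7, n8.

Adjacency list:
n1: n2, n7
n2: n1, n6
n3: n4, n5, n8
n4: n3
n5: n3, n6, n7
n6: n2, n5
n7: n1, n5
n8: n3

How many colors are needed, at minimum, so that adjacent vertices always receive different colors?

The cycle n1-n7-n5-n6-n2-n1 has odd length 5, so it cannot be 2-colored; at least 3 colors are needed.
A valid assignment using 3 colors: n1=3, n2=1, n3=2, n4=1, n5=1, n6=2, n7=2, n8=1. Every edge joins two different colors.

3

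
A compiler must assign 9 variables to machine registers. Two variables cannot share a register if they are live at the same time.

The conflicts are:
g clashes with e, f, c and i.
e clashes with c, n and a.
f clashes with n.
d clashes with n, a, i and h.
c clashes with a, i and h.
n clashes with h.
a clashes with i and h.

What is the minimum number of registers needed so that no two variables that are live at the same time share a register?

3

c, a, h are mutually in conflict, so at least 3 registers are needed.
A valid assignment using 3 registers: g=2, e=3, f=1, d=1, c=1, n=2, a=2, i=3, h=3. Each listed conflict is separated.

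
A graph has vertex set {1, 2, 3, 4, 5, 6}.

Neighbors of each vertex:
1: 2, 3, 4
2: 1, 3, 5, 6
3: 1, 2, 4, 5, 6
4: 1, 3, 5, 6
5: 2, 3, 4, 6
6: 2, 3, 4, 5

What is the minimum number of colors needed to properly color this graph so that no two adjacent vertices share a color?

3, 4, 5, 6 are mutually adjacent (a clique of size 4), so at least 4 colors are needed.
4 colors suffice: color red → {3}; color blue → {2, 4}; color green → {1, 5}; color yellow → {6}. Each edge has distinct colors on its endpoints.

4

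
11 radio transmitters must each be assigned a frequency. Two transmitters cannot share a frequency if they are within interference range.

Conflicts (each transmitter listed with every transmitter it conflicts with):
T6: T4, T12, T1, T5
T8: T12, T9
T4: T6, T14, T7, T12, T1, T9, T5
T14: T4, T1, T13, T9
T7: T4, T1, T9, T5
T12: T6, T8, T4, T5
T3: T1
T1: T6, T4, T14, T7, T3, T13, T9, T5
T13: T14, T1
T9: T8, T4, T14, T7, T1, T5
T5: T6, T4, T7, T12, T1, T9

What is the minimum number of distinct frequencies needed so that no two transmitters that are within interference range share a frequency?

5

T4, T7, T1, T9, T5 pairwise conflict, so at least 5 frequencies are needed.
A valid assignment using 5 frequencies: T6=3, T8=2, T4=2, T14=4, T7=5, T12=1, T3=2, T1=1, T13=2, T9=3, T5=4. Each listed conflict is separated.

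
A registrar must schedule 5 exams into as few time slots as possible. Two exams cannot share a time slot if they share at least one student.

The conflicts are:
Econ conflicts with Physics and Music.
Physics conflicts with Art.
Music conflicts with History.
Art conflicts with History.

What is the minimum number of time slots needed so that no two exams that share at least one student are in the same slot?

The cycle Econ-Music-History-Art-Physics-Econ has odd length 5, so it cannot be 2-colored; at least 3 time slots are needed.
3 time slots suffice: time slot 1 → {Physics, History}; time slot 2 → {Music, Art}; time slot 3 → {Econ}. No two conflicting exams share a time slot.

3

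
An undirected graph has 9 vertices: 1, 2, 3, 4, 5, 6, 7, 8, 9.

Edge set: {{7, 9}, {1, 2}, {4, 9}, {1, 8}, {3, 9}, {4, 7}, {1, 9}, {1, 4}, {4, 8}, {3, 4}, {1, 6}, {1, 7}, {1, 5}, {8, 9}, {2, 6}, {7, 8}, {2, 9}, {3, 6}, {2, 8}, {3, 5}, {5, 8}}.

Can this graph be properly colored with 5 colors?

Yes

The chromatic number is 5. 1, 4, 7, 8, 9 form a clique, so at least 5 colors are needed.
5 colors suffice: 1=red, 2=yellow, 3=red, 4=yellow, 5=green, 6=blue, 7=purple, 8=blue, 9=green.
That is already a proper 5-coloring.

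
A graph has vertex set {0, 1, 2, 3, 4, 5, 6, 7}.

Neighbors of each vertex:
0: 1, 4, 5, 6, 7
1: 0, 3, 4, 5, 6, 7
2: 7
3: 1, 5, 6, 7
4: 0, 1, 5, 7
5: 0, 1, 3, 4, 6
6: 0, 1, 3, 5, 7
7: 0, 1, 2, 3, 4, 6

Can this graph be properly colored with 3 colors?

0, 1, 5, 6 are mutually adjacent (a clique of size 4), so at least 4 colors are needed.
So 3 colors are not enough.

No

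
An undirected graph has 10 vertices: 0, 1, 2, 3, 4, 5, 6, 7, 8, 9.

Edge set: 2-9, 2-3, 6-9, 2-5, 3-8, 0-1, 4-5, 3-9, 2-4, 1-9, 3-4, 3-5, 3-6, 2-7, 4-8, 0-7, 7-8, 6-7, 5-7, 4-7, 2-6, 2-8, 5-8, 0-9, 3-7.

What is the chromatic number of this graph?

6

2, 3, 4, 5, 7, 8 are pairwise adjacent (a clique of size 6), so at least 6 colors are needed.
6 colors suffice: color red → {0, 2}; color blue → {1, 3}; color green → {7, 9}; color yellow → {4, 6}; color purple → {5}; color orange → {8}. No two adjacent vertices share a color.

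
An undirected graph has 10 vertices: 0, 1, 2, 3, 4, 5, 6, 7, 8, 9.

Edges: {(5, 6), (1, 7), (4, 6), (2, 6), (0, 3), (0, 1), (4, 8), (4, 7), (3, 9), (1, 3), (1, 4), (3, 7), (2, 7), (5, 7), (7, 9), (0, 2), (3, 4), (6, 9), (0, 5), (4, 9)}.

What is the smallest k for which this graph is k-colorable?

3, 4, 7, 9 are pairwise adjacent (a clique of size 4), so at least 4 colors are needed.
4 colors suffice: color red → {0, 6, 7, 8}; color blue → {2, 4, 5}; color green → {3}; color yellow → {1, 9}. Each edge has distinct colors on its endpoints.

4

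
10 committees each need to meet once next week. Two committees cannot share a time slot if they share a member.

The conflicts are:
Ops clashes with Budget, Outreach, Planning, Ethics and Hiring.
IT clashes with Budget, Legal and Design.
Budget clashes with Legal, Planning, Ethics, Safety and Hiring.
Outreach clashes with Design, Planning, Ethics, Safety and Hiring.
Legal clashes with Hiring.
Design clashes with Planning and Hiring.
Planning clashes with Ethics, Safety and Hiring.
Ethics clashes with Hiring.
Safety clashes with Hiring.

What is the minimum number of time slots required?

5

Ops, Budget, Planning, Ethics, Hiring are mutually in conflict, so at least 5 time slots are needed.
Using 5 time slots: Ops=5, IT=1, Budget=2, Outreach=2, Legal=3, Design=4, Planning=3, Ethics=4, Safety=4, Hiring=1. Every pair that conflicts lands in different time slots.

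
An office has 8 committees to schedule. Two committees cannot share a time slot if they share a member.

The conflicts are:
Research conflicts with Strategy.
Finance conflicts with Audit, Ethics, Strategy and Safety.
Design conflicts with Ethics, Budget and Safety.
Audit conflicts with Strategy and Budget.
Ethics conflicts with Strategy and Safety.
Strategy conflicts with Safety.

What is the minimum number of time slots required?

4

Finance, Ethics, Strategy, Safety are mutually in conflict, so at least 4 time slots are needed.
A valid assignment using 4 time slots: Research=2, Finance=2, Design=1, Audit=3, Ethics=3, Strategy=1, Budget=2, Safety=4. Each listed conflict is separated.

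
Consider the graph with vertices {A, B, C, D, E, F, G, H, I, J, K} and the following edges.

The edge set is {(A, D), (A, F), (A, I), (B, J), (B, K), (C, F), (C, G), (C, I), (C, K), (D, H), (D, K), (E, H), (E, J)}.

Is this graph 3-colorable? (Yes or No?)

The chromatic number is 3. The cycle C-K-D-A-F-C has odd length 5, so it cannot be 2-colored; at least 3 colors are needed.
One proper 3-coloring: A=2, B=3, C=1, D=1, E=3, F=3, G=2, H=2, I=3, J=1, K=2.
That is already a proper 3-coloring.

Yes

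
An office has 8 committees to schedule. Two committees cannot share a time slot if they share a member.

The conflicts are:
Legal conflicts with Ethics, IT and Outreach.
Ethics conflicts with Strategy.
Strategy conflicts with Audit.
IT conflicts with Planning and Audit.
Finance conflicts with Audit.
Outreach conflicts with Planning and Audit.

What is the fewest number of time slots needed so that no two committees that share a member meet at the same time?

3

The cycle Strategy-Audit-Outreach-Legal-Ethics-Strategy has odd length 5, so it cannot be 2-colored; at least 3 time slots are needed.
3 time slots suffice: time slot 1 → {Legal, Planning, Audit}; time slot 2 → {Ethics, IT, Finance, Outreach}; time slot 3 → {Strategy}. Each listed conflict is separated.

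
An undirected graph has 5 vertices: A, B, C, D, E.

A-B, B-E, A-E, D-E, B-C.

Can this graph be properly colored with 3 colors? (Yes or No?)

The chromatic number is 3. A, B, E are mutually adjacent, so at least 3 colors are needed.
A valid assignment using 3 colors: A=green, B=red, C=blue, D=red, E=blue.
That is already a proper 3-coloring.

Yes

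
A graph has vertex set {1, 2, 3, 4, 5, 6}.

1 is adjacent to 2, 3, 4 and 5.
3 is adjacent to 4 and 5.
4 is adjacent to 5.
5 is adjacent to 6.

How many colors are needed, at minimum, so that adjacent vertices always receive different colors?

1, 3, 4, 5 are pairwise adjacent (a clique of size 4), so at least 4 colors are needed.
4 colors suffice: 1=b, 2=a, 3=c, 4=d, 5=a, 6=b. No two adjacent vertices share a color.

4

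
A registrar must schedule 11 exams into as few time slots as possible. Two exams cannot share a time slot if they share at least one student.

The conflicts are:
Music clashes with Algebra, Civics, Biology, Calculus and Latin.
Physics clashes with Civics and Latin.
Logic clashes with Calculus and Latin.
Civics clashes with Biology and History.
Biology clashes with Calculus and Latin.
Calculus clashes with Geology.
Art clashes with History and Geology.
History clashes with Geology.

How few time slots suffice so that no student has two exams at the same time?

3

Music, Civics, Biology pairwise conflict, so at least 3 time slots are needed.
A valid assignment using 3 time slots: Music=1, Algebra=2, Physics=1, Logic=1, Civics=2, Biology=3, Calculus=2, Art=2, History=3, Latin=2, Geology=1. No two conflicting exams share a time slot.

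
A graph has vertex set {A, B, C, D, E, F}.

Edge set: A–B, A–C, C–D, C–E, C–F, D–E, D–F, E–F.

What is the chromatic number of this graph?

4

C, D, E, F are mutually adjacent (a clique of size 4), so at least 4 colors are needed.
A valid assignment using 4 colors: A=blue, B=red, C=red, D=blue, E=yellow, F=green. Each edge has distinct colors on its endpoints.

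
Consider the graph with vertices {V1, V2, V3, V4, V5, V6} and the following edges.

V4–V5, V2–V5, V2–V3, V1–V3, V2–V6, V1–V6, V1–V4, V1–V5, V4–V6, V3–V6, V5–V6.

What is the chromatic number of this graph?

V1, V4, V5, V6 form a clique, so at least 4 colors are needed.
4 colors suffice: color 1 → {V6}; color 2 → {V1, V2}; color 3 → {V3, V5}; color 4 → {V4}. Every edge joins two different colors.

4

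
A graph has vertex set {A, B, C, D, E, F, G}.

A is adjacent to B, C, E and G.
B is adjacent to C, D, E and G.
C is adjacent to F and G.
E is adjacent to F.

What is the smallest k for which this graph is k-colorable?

A, B, C, G are mutually adjacent (a clique of size 4), so at least 4 colors are needed.
One proper 4-coloring: A=3, B=1, C=2, D=2, E=2, F=1, G=4. No two adjacent vertices share a color.

4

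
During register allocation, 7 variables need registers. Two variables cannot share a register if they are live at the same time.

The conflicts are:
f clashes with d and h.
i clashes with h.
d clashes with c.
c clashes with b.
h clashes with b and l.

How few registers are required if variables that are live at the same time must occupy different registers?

3

The cycle f-d-c-b-h-f has odd length 5, so it cannot be 2-colored; at least 3 registers are needed.
Using 3 registers: f=2, i=2, d=3, c=1, h=1, b=2, l=2. Each listed conflict is separated.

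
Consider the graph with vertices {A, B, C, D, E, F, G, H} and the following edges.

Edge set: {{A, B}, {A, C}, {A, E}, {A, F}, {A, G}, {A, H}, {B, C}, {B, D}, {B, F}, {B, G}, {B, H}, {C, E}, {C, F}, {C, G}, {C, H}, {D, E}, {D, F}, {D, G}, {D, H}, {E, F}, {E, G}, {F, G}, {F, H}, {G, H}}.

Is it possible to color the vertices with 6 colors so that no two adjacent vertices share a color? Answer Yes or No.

Yes

The chromatic number is 6. A, B, C, F, G, H are pairwise adjacent (a clique of size 6), so at least 6 colors are needed.
One proper 6-coloring: A=6, B=5, C=4, D=4, E=3, F=1, G=2, H=3.
That is already a proper 6-coloring.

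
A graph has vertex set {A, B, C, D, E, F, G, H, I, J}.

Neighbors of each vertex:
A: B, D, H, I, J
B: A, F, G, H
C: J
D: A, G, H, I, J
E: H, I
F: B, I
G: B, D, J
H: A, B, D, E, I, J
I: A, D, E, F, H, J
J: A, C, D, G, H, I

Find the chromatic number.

5

A, D, H, I, J are pairwise adjacent (a clique of size 5), so at least 5 colors are needed.
5 colors suffice: color red → {B, E, J}; color blue → {C, G, I}; color green → {F, H}; color yellow → {D}; color purple → {A}. No two adjacent vertices share a color.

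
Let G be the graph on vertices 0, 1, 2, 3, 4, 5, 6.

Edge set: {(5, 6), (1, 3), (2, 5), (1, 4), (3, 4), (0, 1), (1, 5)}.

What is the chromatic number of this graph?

1, 3, 4 are pairwise adjacent, so at least 3 colors are needed.
3 colors suffice: color a → {1, 2, 6}; color b → {0, 4, 5}; color c → {3}. No two adjacent vertices share a color.

3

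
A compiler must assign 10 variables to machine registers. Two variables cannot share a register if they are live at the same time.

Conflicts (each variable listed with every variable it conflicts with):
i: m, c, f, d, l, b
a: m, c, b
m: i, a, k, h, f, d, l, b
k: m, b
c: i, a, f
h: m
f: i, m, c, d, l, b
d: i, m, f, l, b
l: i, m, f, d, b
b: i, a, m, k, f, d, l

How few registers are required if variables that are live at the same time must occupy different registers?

6

i, m, f, d, l, b are mutually in conflict, so at least 6 registers are needed.
6 registers suffice: i=4, a=3, m=1, k=3, c=1, h=2, f=3, d=5, l=6, b=2. No two conflicting variables share a register.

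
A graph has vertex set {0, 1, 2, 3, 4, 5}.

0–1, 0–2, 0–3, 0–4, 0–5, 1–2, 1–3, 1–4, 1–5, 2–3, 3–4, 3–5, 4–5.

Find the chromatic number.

5

0, 1, 3, 4, 5 are pairwise adjacent (a clique of size 5), so at least 5 colors are needed.
A valid assignment using 5 colors: 0=b, 1=a, 2=d, 3=c, 4=d, 5=e. Each edge has distinct colors on its endpoints.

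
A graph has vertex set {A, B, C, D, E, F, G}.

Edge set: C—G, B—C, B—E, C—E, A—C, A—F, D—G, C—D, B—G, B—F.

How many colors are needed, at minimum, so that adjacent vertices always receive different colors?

3

B, C, G are mutually adjacent, so at least 3 colors are needed.
A valid assignment using 3 colors: A=blue, B=blue, C=red, D=blue, E=green, F=red, G=green. Each edge has distinct colors on its endpoints.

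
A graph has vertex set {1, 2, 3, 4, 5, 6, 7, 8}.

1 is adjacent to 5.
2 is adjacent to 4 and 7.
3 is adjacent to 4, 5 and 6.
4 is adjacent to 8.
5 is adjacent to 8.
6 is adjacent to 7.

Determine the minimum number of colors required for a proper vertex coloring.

The cycle 7-2-4-3-6-7 has odd length 5, so it cannot be 2-colored; at least 3 colors are needed.
3 colors suffice: color a → {4, 5, 7}; color b → {1, 2, 3, 8}; color c → {6}. No two adjacent vertices share a color.

3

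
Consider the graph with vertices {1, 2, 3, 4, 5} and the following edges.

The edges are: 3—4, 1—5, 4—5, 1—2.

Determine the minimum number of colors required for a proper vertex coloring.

2

1 and 2 are adjacent, so at least 2 colors are needed.
One proper 2-coloring: 1=a, 2=b, 3=b, 4=a, 5=b. Every edge joins two different colors.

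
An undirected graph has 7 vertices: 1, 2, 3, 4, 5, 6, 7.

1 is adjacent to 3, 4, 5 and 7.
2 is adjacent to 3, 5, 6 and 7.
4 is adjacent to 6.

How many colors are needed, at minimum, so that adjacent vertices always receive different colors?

3

The cycle 6-2-5-1-4-6 has odd length 5, so it cannot be 2-colored; at least 3 colors are needed.
A valid assignment using 3 colors: 1=a, 2=a, 3=b, 4=c, 5=b, 6=b, 7=b. Each edge has distinct colors on its endpoints.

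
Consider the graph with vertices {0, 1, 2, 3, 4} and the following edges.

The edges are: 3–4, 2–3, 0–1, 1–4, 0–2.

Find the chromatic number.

3

The cycle 1-4-3-2-0-1 has odd length 5, so it cannot be 2-colored; at least 3 colors are needed.
A valid assignment using 3 colors: 0=green, 1=red, 2=blue, 3=red, 4=blue. Every edge joins two different colors.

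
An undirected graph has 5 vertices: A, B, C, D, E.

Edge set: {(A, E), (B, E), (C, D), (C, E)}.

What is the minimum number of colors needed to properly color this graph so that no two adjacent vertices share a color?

2

C and E are adjacent, so at least 2 colors are needed.
2 colors suffice: color 1 → {D, E}; color 2 → {A, B, C}. No two adjacent vertices share a color.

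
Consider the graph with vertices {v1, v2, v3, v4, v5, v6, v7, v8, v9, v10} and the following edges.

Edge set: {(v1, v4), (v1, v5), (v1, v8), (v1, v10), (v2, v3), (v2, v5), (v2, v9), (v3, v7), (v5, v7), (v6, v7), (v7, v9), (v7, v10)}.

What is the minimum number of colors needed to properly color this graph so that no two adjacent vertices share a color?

2

v2 and v9 are adjacent, so at least 2 colors are needed.
2 colors suffice: color 1 → {v1, v2, v7}; color 2 → {v3, v4, v5, v6, v8, v9, v10}. Every edge joins two different colors.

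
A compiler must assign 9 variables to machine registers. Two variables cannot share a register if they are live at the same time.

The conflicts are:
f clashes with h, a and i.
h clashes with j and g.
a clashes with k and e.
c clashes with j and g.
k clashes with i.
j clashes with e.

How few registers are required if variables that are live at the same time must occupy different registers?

3

The cycle h-f-a-e-j-h has odd length 5, so it cannot be 2-colored; at least 3 registers are needed.
3 registers suffice: register 1 → {f, k, j, g}; register 2 → {h, a, c, i}; register 3 → {e}. Every pair that conflicts lands in different registers.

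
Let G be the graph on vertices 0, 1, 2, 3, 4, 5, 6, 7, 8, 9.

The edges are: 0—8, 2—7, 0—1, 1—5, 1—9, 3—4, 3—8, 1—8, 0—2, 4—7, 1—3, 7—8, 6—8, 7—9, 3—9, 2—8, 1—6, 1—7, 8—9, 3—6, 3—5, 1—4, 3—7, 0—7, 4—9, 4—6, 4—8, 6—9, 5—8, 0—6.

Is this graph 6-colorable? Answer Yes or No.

The chromatic number is 6. 1, 3, 4, 6, 8, 9 form a clique, so at least 6 colors are needed.
6 colors suffice: color red → {8}; color blue → {1, 2}; color green → {0, 3}; color yellow → {5, 6, 7}; color purple → {9}; color orange → {4}.
That is already a proper 6-coloring.

Yes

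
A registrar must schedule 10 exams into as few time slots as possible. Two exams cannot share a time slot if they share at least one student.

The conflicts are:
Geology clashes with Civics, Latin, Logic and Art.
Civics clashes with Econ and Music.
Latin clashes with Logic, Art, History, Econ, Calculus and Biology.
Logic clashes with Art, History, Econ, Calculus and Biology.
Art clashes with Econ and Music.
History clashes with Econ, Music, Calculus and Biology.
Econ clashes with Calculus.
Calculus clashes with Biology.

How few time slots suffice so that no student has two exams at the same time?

Latin, Logic, History, Calculus, Biology pairwise conflict, so at least 5 time slots are needed.
A valid assignment using 5 time slots: Geology=4, Civics=2, Latin=1, Logic=2, Art=3, History=3, Econ=4, Music=1, Calculus=5, Biology=4. No two conflicting exams share a time slot.

5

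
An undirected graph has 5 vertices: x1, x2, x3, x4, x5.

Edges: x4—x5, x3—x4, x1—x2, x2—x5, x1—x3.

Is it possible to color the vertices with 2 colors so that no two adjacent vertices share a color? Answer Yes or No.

No

The cycle x5-x4-x3-x1-x2-x5 has odd length 5, so it cannot be 2-colored; at least 3 colors are needed.
So 2 colors are not enough.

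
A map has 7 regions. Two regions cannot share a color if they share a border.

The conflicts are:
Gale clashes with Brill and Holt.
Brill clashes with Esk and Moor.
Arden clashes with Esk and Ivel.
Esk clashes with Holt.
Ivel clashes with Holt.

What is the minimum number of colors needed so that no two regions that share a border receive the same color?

Arden and Esk conflict, so at least 2 colors are needed.
One proper 2-coloring: Gale=1, Brill=2, Arden=2, Esk=1, Ivel=1, Holt=2, Moor=1. Each listed conflict is separated.

2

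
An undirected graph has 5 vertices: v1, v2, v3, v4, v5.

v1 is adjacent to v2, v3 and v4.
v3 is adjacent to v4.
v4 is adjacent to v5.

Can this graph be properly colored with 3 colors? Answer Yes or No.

The chromatic number is 3. v1, v3, v4 are pairwise adjacent, so at least 3 colors are needed.
One proper 3-coloring: v1=1, v2=2, v3=3, v4=2, v5=1.
That is already a proper 3-coloring.

Yes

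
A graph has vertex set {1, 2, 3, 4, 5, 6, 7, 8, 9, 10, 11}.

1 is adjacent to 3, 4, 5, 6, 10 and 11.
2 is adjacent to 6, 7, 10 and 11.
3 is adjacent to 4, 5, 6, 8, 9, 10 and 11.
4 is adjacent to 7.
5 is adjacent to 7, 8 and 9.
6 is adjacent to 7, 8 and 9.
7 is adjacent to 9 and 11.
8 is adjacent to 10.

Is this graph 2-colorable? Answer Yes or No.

3, 6, 9 are pairwise adjacent, so at least 3 colors are needed.
So 2 colors are not enough.

No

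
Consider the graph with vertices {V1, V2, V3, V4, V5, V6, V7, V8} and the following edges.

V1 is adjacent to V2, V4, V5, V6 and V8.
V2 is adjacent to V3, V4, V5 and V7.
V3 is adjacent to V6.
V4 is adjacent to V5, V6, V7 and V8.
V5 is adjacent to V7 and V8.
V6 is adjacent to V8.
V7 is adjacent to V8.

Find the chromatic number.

V1, V4, V6, V8 are pairwise adjacent (a clique of size 4), so at least 4 colors are needed.
4 colors suffice: color 1 → {V3, V4}; color 2 → {V5, V6}; color 3 → {V1, V7}; color 4 → {V2, V8}. Every edge joins two different colors.

4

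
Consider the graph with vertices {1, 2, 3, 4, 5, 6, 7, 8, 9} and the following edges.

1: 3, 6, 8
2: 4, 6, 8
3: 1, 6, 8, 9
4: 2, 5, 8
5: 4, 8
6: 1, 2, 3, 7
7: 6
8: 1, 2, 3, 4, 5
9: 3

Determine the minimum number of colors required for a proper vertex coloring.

3

4, 5, 8 form a triangle, so at least 3 colors are needed.
3 colors suffice: color a → {6, 8, 9}; color b → {3, 4, 7}; color c → {1, 2, 5}. Every edge joins two different colors.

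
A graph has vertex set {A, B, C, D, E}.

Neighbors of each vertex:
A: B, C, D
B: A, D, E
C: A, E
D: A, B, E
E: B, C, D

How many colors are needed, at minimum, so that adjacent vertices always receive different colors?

3

B, D, E are pairwise adjacent, so at least 3 colors are needed.
One proper 3-coloring: A=2, B=3, C=1, D=1, E=2. Each edge has distinct colors on its endpoints.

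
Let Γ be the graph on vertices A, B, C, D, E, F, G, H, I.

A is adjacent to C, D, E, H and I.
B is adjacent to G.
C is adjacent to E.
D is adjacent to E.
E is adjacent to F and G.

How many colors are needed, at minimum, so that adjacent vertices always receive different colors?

3

A, D, E are pairwise adjacent, so at least 3 colors are needed.
A valid assignment using 3 colors: A=2, B=1, C=3, D=3, E=1, F=2, G=2, H=1, I=1. No two adjacent vertices share a color.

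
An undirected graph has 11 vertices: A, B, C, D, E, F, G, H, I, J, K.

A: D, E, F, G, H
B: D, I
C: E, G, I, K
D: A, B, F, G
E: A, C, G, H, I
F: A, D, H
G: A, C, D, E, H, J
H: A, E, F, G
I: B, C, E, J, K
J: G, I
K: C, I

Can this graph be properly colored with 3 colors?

A, E, G, H form a clique, so at least 4 colors are needed.
So 3 colors are not enough.

No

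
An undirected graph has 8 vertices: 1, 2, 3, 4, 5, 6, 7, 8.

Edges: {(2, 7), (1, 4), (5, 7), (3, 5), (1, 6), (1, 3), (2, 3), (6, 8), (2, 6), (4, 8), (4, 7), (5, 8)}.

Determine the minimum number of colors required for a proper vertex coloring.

3

The cycle 1-4-8-5-3-1 has odd length 5, so it cannot be 2-colored; at least 3 colors are needed.
3 colors suffice: color a → {1, 2, 8}; color b → {4, 5, 6}; color c → {3, 7}. Each edge has distinct colors on its endpoints.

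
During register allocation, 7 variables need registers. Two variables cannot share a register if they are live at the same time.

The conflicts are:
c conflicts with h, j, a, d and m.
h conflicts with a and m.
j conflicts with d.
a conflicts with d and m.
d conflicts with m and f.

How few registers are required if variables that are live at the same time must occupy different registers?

c, a, d, m pairwise conflict, so at least 4 registers are needed.
Using 4 registers: c=2, h=1, j=3, a=3, d=1, m=4, f=2. Every pair that conflicts lands in different registers.

4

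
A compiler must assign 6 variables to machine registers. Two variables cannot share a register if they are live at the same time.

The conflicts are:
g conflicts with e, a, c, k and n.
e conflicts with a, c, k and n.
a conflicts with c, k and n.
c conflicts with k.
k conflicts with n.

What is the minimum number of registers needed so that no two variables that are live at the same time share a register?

5

g, e, a, k, n pairwise conflict, so at least 5 registers are needed.
5 registers suffice: g=4, e=3, a=1, c=5, k=2, n=5. Each listed conflict is separated.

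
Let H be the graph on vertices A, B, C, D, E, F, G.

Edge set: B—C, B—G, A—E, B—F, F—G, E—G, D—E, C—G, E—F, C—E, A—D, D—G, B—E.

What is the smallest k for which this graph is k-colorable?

B, C, E, G are mutually adjacent (a clique of size 4), so at least 4 colors are needed.
A valid assignment using 4 colors: A=2, B=3, C=4, D=3, E=1, F=4, G=2. Each edge has distinct colors on its endpoints.

4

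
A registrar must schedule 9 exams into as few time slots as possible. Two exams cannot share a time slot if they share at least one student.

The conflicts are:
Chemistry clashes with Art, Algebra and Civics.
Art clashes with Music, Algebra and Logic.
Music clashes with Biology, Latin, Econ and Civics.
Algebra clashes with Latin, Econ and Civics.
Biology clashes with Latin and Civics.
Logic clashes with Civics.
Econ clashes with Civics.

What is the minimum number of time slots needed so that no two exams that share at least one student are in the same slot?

Chemistry, Art, Algebra all conflict with each other, so at least 3 time slots are needed.
3 time slots suffice: time slot 1 → {Art, Latin, Civics}; time slot 2 → {Music, Algebra, Logic}; time slot 3 → {Chemistry, Biology, Econ}. Each listed conflict is separated.

3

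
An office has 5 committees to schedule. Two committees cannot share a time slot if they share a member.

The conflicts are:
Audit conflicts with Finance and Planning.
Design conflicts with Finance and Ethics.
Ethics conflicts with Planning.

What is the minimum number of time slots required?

The cycle Finance-Audit-Planning-Ethics-Design-Finance has odd length 5, so it cannot be 2-colored; at least 3 time slots are needed.
3 time slots suffice: time slot 1 → {Design, Planning}; time slot 2 → {Finance, Ethics}; time slot 3 → {Audit}. Every pair that conflicts lands in different time slots.

3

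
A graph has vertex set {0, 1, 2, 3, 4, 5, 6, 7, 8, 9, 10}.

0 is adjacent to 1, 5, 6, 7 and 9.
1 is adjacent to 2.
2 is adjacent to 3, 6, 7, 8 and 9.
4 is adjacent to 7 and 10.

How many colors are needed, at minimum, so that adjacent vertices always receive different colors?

2

0 and 9 are adjacent, so at least 2 colors are needed.
One proper 2-coloring: 0=a, 1=b, 2=a, 3=b, 4=a, 5=b, 6=b, 7=b, 8=b, 9=b, 10=b. No two adjacent vertices share a color.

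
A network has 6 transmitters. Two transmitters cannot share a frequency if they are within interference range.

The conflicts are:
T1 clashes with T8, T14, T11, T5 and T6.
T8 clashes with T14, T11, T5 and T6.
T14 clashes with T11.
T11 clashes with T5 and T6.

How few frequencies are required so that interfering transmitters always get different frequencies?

T1, T8, T14, T11 are mutually in conflict, so at least 4 frequencies are needed.
4 frequencies suffice: frequency 1 → {T11}; frequency 2 → {T1}; frequency 3 → {T8}; frequency 4 → {T14, T5, T6}. No two conflicting transmitters share a frequency.

4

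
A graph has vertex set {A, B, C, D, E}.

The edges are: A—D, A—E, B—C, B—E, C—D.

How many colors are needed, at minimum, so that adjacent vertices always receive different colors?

The cycle D-A-E-B-C-D has odd length 5, so it cannot be 2-colored; at least 3 colors are needed.
3 colors suffice: color red → {C, E}; color blue → {A, B}; color green → {D}. Each edge has distinct colors on its endpoints.

3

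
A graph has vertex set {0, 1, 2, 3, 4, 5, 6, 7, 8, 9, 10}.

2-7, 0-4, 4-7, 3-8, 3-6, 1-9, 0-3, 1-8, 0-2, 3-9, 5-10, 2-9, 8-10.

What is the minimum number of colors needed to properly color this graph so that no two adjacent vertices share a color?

2

5 and 10 are adjacent, so at least 2 colors are needed.
2 colors suffice: color a → {1, 2, 3, 4, 10}; color b → {0, 5, 6, 7, 8, 9}. Each edge has distinct colors on its endpoints.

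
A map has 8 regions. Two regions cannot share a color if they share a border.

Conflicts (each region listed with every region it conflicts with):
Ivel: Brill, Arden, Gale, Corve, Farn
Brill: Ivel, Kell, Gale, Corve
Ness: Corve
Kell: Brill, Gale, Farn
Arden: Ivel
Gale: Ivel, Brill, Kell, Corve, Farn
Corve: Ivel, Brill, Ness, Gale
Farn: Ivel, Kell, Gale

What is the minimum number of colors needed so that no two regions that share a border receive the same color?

4

Ivel, Brill, Gale, Corve are mutually in conflict, so at least 4 colors are needed.
One proper 4-coloring: Ivel=2, Brill=4, Ness=1, Kell=2, Arden=1, Gale=1, Corve=3, Farn=3. Each listed conflict is separated.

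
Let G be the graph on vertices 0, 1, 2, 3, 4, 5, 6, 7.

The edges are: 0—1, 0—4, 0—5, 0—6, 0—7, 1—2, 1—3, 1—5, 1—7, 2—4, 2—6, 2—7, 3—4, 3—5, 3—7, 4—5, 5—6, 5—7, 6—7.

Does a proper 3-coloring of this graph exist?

No

1, 3, 5, 7 are mutually adjacent (a clique of size 4), so at least 4 colors are needed.
So 3 colors are not enough.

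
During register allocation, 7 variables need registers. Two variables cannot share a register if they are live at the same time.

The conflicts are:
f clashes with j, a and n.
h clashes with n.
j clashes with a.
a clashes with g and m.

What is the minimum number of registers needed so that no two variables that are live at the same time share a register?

3

f, j, a all conflict with each other, so at least 3 registers are needed.
A valid assignment using 3 registers: f=2, h=2, j=3, a=1, g=2, n=1, m=2. Every pair that conflicts lands in different registers.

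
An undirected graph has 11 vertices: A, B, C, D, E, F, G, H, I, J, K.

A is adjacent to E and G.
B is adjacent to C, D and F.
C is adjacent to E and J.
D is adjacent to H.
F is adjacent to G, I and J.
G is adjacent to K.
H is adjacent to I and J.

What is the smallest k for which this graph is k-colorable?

The cycle H-J-C-B-D-H has odd length 5, so it cannot be 2-colored; at least 3 colors are needed.
3 colors suffice: color red → {A, C, F, H, K}; color blue → {B, E, G, I, J}; color green → {D}. Every edge joins two different colors.

3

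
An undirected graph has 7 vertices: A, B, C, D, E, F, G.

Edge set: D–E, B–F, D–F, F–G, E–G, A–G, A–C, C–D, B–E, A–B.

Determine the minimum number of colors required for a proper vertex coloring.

3

The cycle D-C-A-B-E-D has odd length 5, so it cannot be 2-colored; at least 3 colors are needed.
3 colors suffice: color 1 → {A, E, F}; color 2 → {B, D, G}; color 3 → {C}. No two adjacent vertices share a color.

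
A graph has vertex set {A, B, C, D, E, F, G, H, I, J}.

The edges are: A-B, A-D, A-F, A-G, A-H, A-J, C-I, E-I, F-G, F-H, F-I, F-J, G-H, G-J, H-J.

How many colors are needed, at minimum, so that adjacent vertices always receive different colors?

A, F, G, H, J are pairwise adjacent (a clique of size 5), so at least 5 colors are needed.
5 colors suffice: A=red, B=blue, C=blue, D=blue, E=blue, F=blue, G=green, H=purple, I=red, J=yellow. Each edge has distinct colors on its endpoints.

5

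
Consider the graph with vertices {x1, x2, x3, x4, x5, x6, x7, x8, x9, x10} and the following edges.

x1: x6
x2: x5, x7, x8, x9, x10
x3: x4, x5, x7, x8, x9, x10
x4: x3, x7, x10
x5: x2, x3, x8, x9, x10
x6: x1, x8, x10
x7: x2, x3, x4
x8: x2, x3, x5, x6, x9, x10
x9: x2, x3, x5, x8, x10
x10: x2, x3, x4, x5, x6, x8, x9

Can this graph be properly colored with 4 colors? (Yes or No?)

x3, x5, x8, x9, x10 are mutually adjacent (a clique of size 5), so at least 5 colors are needed.
So 4 colors are not enough.

No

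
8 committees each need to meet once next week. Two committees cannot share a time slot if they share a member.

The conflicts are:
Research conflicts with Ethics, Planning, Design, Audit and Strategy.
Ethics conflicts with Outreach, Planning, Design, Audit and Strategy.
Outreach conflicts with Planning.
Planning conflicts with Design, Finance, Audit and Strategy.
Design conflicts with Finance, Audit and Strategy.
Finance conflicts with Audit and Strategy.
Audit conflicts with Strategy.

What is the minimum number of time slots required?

6

Research, Ethics, Planning, Design, Audit, Strategy all conflict with each other, so at least 6 time slots are needed.
6 time slots suffice: time slot 1 → {Planning}; time slot 2 → {Ethics, Finance}; time slot 3 → {Outreach, Strategy}; time slot 4 → {Audit}; time slot 5 → {Design}; time slot 6 → {Research}. No two conflicting committees share a time slot.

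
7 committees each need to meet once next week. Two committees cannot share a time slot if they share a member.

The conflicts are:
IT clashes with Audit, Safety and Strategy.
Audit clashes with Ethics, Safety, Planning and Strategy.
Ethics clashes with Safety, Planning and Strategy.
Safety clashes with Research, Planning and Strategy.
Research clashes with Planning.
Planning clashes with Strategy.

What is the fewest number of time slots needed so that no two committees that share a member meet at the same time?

5

Audit, Ethics, Safety, Planning, Strategy all conflict with each other, so at least 5 time slots are needed.
5 time slots suffice: IT=4, Audit=2, Ethics=5, Safety=1, Research=2, Planning=4, Strategy=3. No two conflicting committees share a time slot.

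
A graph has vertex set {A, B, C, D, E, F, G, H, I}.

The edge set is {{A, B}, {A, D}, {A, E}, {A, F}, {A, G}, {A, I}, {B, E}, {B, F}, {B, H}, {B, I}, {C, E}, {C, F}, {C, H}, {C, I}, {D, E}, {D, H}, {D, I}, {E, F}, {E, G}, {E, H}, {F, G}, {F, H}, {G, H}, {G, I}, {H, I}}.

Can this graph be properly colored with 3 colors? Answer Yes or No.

No

E, F, G, H are pairwise adjacent (a clique of size 4), so at least 4 colors are needed.
So 3 colors are not enough.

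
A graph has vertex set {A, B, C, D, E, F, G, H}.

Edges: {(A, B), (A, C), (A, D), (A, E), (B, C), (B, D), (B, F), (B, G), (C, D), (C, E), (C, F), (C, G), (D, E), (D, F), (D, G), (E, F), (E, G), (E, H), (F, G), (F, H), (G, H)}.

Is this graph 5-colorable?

Yes

The chromatic number is 5. B, C, D, F, G form a clique, so at least 5 colors are needed.
5 colors suffice: color 1 → {D, H}; color 2 → {A, F}; color 3 → {C}; color 4 → {G}; color 5 → {B, E}.
That is already a proper 5-coloring.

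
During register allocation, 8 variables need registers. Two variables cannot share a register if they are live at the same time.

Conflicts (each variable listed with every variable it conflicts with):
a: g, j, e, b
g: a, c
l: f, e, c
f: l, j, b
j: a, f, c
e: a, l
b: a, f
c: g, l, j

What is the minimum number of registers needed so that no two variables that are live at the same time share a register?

3

The cycle l-c-g-a-e-l has odd length 5, so it cannot be 2-colored; at least 3 registers are needed.
Using 3 registers: a=1, g=2, l=2, f=1, j=2, e=3, b=2, c=1. Each listed conflict is separated.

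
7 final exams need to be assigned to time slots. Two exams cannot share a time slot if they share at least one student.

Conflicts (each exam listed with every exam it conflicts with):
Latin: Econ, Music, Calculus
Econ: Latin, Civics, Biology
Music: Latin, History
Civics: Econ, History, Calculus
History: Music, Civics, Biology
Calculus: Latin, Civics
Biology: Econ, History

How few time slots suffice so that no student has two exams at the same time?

3

The cycle Civics-Econ-Latin-Music-History-Civics has odd length 5, so it cannot be 2-colored; at least 3 time slots are needed.
Using 3 time slots: Latin=1, Econ=2, Music=3, Civics=1, History=2, Calculus=2, Biology=1. No two conflicting exams share a time slot.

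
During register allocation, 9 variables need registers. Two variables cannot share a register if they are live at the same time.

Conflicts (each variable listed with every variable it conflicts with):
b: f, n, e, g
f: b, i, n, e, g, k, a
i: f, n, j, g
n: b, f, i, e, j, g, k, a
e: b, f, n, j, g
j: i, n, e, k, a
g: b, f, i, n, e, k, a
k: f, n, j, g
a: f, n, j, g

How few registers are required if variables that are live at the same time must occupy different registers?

5

b, f, n, e, g pairwise conflict, so at least 5 registers are needed.
5 registers suffice: register 1 → {n}; register 2 → {j, g}; register 3 → {f}; register 4 → {i, e, k, a}; register 5 → {b}. Every pair that conflicts lands in different registers.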